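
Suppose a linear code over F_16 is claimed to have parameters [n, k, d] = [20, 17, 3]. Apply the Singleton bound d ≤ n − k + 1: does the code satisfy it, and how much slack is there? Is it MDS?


Singleton RHS = n − k + 1 = 4, slack = 1, bound satisfied, not MDS.

Singleton bound: d ≤ n − k + 1.
Here n = 20, k = 17, so n − k + 1 = 4.
Given d = 3, check d ≤ 4: YES.
Slack = (n − k + 1) − d = 1.
The code is NOT MDS (slack = 1 > 0).
Description: the claimed parameters are [20, 17, 3]_16; such a code would be non-MDS.


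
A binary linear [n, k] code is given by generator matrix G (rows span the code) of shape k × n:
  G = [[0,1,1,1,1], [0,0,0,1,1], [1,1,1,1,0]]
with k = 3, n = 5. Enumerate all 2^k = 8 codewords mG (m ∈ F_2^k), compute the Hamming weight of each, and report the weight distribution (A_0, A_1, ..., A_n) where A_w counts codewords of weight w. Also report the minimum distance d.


Weight distribution: A_0 = 1, A_2 = 4, A_4 = 3. Minimum distance d = 2.

Enumerate all 2^3 = 8 messages m ∈ F_2^3.
For each, compute codeword c = mG in F_2^5, then tally its weight.
  m = 000 → c = 00000, weight = 0.
  m = 100 → c = 01111, weight = 4.
  m = 010 → c = 00011, weight = 2.
  m = 110 → c = 01100, weight = 2.
  m = 001 → c = 11110, weight = 4.
  m = 101 → c = 10001, weight = 2.
  m = 011 → c = 11101, weight = 4.
  m = 111 → c = 10010, weight = 2.
Tally weights:
  weight 0: 1 codewords.
  weight 2: 4 codewords.
  weight 4: 3 codewords.
Minimum distance d = smallest w > 0 with A_w > 0 = 2.
Sanity: Σ A_w = 8 = 2^3 = 8 ✓.


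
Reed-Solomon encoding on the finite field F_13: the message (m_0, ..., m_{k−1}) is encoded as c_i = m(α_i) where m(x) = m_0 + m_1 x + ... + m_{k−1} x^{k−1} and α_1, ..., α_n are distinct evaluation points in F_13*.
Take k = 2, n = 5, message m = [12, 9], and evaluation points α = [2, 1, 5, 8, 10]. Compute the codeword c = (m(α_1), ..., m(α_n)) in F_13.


c = [4, 8, 5, 6, 11]

Message polynomial: m(x) = 12 + 9·x (mod 13).
For each evaluation point α_i, compute m(α_i) mod 13:
  α_1 = 2: Horner steps 9 → 4, so m(2) = 4.
  α_2 = 1: Horner steps 9 → 8, so m(1) = 8.
  α_3 = 5: Horner steps 9 → 5, so m(5) = 5.
  α_4 = 8: Horner steps 9 → 6, so m(8) = 6.
  α_5 = 10: Horner steps 9 → 11, so m(10) = 11.
Codeword c = [4, 8, 5, 6, 11] ∈ F_13^5.


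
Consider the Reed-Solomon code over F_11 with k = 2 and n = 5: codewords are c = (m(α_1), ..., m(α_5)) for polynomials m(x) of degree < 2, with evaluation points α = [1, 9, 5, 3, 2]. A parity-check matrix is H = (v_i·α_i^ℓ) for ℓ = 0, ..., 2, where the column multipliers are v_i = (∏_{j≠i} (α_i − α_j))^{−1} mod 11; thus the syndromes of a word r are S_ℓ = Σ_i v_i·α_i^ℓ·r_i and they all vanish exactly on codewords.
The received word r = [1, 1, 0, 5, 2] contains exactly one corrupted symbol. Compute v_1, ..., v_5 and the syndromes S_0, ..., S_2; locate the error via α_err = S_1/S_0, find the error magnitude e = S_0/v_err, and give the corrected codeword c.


S = (10, 10, 10), error at position 1, error magnitude e = 2, c = [10, 1, 0, 5, 2].

Step 1: column multipliers v_i = (∏_{j≠i}(α_i − α_j))^{−1} mod 11.
  i = 1 (α = 1): (1−9)(1−5)(1−3)(1−2) = (−8)·(−4)·(−2)·(−1) = 64 ≡ 9, so v_1 = 9^{−1} = 5 (mod 11).
  i = 2 (α = 9): (9−1)(9−5)(9−3)(9−2) = 8·4·6·7 = 1344 ≡ 2, so v_2 = 2^{−1} = 6 (mod 11).
  i = 3 (α = 5): (5−1)(5−9)(5−3)(5−2) = 4·(−4)·2·3 = −96 ≡ 3, so v_3 = 3^{−1} = 4 (mod 11).
  i = 4 (α = 3): (3−1)(3−9)(3−5)(3−2) = 2·(−6)·(−2)·1 = 24 ≡ 2, so v_4 = 2^{−1} = 6 (mod 11).
  i = 5 (α = 2): (2−1)(2−9)(2−5)(2−3) = 1·(−7)·(−3)·(−1) = −21 ≡ 1, so v_5 = 1^{−1} = 1 (mod 11).
  v = [5, 6, 4, 6, 1].
Step 2: syndromes of r = [1, 1, 0, 5, 2] (all sums mod 11).
  S_0 = Σ v_i r_i = 5·1 + 6·1 + 4·0 + 6·5 + 1·2 = 43 ≡ 10.
  S_1 = Σ v_i α_i r_i = 5·1·1 + 6·9·1 + 4·5·0 + 6·3·5 + 1·2·2 = 153 ≡ 10.
  α_i^2 mod 11 = [1, 4, 3, 9, 4].
  S_2 = Σ v_i α_i^2 r_i = 5·1·1 + 6·4·1 + 4·3·0 + 6·9·5 + 1·4·2 = 307 ≡ 10.
  S = (10, 10, 10) ≠ 0, so r is not a codeword (an error is present).
Step 3: locate the error. For a single error e at position i, S_ℓ = v_i·e·α_i^ℓ, so α_err = S_1/S_0.
  S_0^{−1} = 10^{−1} = 10 (mod 11), so α_err = 10·10 = 100 ≡ 1 = α_1. Error position i = 1.
  Consistency check: S_2/S_1 = 10·10 = 100 ≡ 1 = α_err ✓ (single-error assumption holds).
Step 4: error magnitude e = S_0/v_1 = S_0·∏_{j≠1}(α_1 − α_j) = 10·9 = 90 ≡ 2 (mod 11).
Step 5: correct position 1: c_1 = r_1 − e = 1 − 2 ≡ 10 (mod 11). Hence c = [10, 1, 0, 5, 2].
  Check: interpolating c through the α_i gives m(x) = 7 + 3·x (degree < 2) with m(α_i) = c_i for every i, so c is indeed a codeword.


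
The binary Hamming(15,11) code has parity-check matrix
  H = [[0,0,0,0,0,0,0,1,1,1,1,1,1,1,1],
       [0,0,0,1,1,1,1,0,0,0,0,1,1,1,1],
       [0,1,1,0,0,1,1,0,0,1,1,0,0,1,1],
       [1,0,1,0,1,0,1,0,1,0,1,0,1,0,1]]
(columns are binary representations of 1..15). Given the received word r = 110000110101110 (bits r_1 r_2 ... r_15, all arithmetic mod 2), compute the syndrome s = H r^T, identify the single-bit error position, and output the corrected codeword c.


s = (1, 0, 0, 1)^T, error position = 9, corrected codeword c = 110000111101110

Compute s = H r^T mod 2 one row at a time:
  s_1 = 1 + 0 + 1 + 0 + 1 + 1 + 1 + 0 = 5 ≡ 1 (mod 2).
  s_2 = 0 + 0 + 0 + 1 + 1 + 1 + 1 + 0 = 4 ≡ 0 (mod 2).
  s_3 = 1 + 0 + 0 + 1 + 1 + 0 + 1 + 0 = 4 ≡ 0 (mod 2).
  s_4 = 1 + 0 + 0 + 1 + 0 + 0 + 1 + 0 = 3 ≡ 1 (mod 2).
s = (1, 0, 0, 1)^T — this equals column 9 of H (binary 1001), so error is at position 9.
Correct: flip bit 9 of r = 110000110101110 to get c = 110000111101110.


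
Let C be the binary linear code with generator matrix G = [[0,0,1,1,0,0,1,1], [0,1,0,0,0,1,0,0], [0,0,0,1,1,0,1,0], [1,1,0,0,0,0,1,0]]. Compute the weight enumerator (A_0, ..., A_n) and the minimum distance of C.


Weight distribution: A_0 = 1, A_2 = 1, A_3 = 4, A_4 = 3, A_5 = 4, A_6 = 3. Minimum distance d = 2.

Enumerate all 2^4 = 16 messages m ∈ F_2^4.
For each, compute codeword c = mG in F_2^8, then tally its weight.
  m = 0000 → c = 00000000, weight = 0.
  m = 1000 → c = 00110011, weight = 4.
  m = 0100 → c = 01000100, weight = 2.
  m = 1100 → c = 01110111, weight = 6.
  m = 0010 → c = 00011010, weight = 3.
  m = 1010 → c = 00101001, weight = 3.
  m = 0110 → c = 01011110, weight = 5.
  m = 1110 → c = 01101101, weight = 5.
  m = 0001 → c = 11000010, weight = 3.
  m = 1001 → c = 11110001, weight = 5.
  m = 0101 → c = 10000110, weight = 3.
  m = 1101 → c = 10110101, weight = 5.
  m = 0011 → c = 11011000, weight = 4.
  m = 1011 → c = 11101011, weight = 6.
  m = 0111 → c = 10011100, weight = 4.
  m = 1111 → c = 10101111, weight = 6.
Tally weights:
  weight 0: 1 codewords.
  weight 2: 1 codewords.
  weight 3: 4 codewords.
  weight 4: 3 codewords.
  weight 5: 4 codewords.
  weight 6: 3 codewords.
Minimum distance d = smallest w > 0 with A_w > 0 = 2.
Sanity: Σ A_w = 16 = 2^4 = 16 ✓.


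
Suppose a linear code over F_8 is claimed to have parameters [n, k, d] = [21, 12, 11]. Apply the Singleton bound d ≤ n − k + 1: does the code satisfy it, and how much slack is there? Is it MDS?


Singleton RHS = n − k + 1 = 10, slack = -1, bound violated (no such code; not MDS).

Singleton bound: d ≤ n − k + 1.
Here n = 21, k = 12, so n − k + 1 = 10.
Given d = 11, check d ≤ 10: NO.
Slack = (n − k + 1) − d = -1.
The slack is negative: d = 11 exceeds n − k + 1 = 10 by 1, so the Singleton bound is violated and no linear [21, 12, 11]_8 code can exist. In particular it is not MDS (MDS requires d = n − k + 1 exactly).
Description: the claimed parameters are [21, 12, 11]_8; such a code would be impossible (violates the Singleton bound).


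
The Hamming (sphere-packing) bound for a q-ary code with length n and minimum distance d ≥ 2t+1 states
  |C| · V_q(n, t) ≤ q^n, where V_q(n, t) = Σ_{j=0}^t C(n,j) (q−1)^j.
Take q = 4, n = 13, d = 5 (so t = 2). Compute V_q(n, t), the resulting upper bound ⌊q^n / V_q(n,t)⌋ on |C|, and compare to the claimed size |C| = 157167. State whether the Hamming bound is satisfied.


V_q(n, t) = 742, q^n = 67108864, Hamming bound = 90443, |C| = 157167 > bound (violated).

Step 1: Compute V_q(n, t) = Σ_{j=0}^2 C(n, j) (q−1)^j.
  j = 0: C(13,0)·(3)^0 = 1·1 = 1.
  j = 1: C(13,1)·(3)^1 = 13·3 = 39.
  j = 2: C(13,2)·(3)^2 = 78·9 = 702.
  V_q(n, t) = 1 + 39 + 702 = 742.
Step 2: q^n = 4^13 = 67108864.
Step 3: Hamming bound ⌊q^n / V_q(n,t)⌋ = ⌊67108864/742⌋ = 90443.
Step 4: Compare |C| = 157167 to 90443: violated.
The claimed |C| lies above the Hamming bound, so no 4-ary code of length 13 with d ≥ 5 can have 157167 codewords.


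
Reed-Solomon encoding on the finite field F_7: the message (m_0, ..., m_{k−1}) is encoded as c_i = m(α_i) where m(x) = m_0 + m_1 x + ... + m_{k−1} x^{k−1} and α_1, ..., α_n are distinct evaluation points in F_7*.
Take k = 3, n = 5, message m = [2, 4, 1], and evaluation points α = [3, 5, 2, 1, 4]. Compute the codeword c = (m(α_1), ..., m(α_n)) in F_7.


c = [2, 5, 0, 0, 6]

Message polynomial: m(x) = 2 + 4·x + 1·x^2 (mod 7).
For each evaluation point α_i, compute m(α_i) mod 7:
  α_1 = 3: Horner steps 1 → 0 → 2, so m(3) = 2.
  α_2 = 5: Horner steps 1 → 2 → 5, so m(5) = 5.
  α_3 = 2: Horner steps 1 → 6 → 0, so m(2) = 0.
  α_4 = 1: Horner steps 1 → 5 → 0, so m(1) = 0.
  α_5 = 4: Horner steps 1 → 1 → 6, so m(4) = 6.
Codeword c = [2, 5, 0, 0, 6] ∈ F_7^5.


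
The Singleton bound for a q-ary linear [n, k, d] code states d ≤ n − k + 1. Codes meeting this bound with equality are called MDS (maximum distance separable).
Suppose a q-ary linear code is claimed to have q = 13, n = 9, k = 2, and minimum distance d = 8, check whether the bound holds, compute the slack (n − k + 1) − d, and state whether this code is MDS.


Singleton RHS = n − k + 1 = 8, slack = 0, bound satisfied, MDS.

Singleton bound: d ≤ n − k + 1.
Here n = 9, k = 2, so n − k + 1 = 8.
Given d = 8, check d ≤ 8: YES.
Slack = (n − k + 1) − d = 0.
The code is MDS (slack = 0).
Description: the claimed parameters are [9, 2, 8]_13; such a code would be MDS (meets Singleton bound).


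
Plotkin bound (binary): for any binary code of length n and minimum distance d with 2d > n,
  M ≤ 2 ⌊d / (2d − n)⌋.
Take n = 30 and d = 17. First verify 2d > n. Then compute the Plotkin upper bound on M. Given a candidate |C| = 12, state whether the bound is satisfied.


Plotkin bound M ≤ 8; given |C| = 12 > bound (violated).

Check applicability: 2d = 34, n = 30.
2d − n = 4 > 0, so Plotkin applies.
Compute d/(2d−n) = 17/4 ≈ 4.2500.
⌊d/(2d−n)⌋ = 4.
Plotkin bound: M ≤ 2·4 = 8.
Given |C| = 12, check: VIOLATED.
This |C| is above the Plotkin bound, so no binary code with n = 30, d = 17 and 12 codewords exists.


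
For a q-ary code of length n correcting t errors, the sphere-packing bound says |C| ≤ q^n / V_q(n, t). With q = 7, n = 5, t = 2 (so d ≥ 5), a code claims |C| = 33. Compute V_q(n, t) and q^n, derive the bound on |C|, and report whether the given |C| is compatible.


V_q(n, t) = 391, q^n = 16807, Hamming bound = 42, |C| = 33 ≤ bound (satisfied).

Step 1: Compute V_q(n, t) = Σ_{j=0}^2 C(n, j) (q−1)^j.
  j = 0: C(5,0)·(6)^0 = 1·1 = 1.
  j = 1: C(5,1)·(6)^1 = 5·6 = 30.
  j = 2: C(5,2)·(6)^2 = 10·36 = 360.
  V_q(n, t) = 1 + 30 + 360 = 391.
Step 2: q^n = 7^5 = 16807.
Step 3: Hamming bound ⌊q^n / V_q(n,t)⌋ = ⌊16807/391⌋ = 42.
Step 4: Compare |C| = 33 to 42: satisfied.
The claimed |C| lies below the Hamming bound.


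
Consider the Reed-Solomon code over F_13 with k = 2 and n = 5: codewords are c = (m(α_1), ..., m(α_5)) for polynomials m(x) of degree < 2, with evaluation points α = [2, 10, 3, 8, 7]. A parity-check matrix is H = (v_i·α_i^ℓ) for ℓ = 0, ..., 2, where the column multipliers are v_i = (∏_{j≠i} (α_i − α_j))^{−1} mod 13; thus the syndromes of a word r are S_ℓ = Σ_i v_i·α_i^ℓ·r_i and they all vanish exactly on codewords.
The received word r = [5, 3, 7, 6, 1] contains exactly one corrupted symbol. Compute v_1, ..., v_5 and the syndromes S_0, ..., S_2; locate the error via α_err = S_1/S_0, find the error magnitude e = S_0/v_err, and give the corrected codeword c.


S = (7, 1, 2), error at position 1, error magnitude e = 3, c = [2, 3, 7, 6, 1].

Step 1: column multipliers v_i = (∏_{j≠i}(α_i − α_j))^{−1} mod 13.
  i = 1 (α = 2): (2−10)(2−3)(2−8)(2−7) = (−8)·(−1)·(−6)·(−5) = 240 ≡ 6, so v_1 = 6^{−1} = 11 (mod 13).
  i = 2 (α = 10): (10−2)(10−3)(10−8)(10−7) = 8·7·2·3 = 336 ≡ 11, so v_2 = 11^{−1} = 6 (mod 13).
  i = 3 (α = 3): (3−2)(3−10)(3−8)(3−7) = 1·(−7)·(−5)·(−4) = −140 ≡ 3, so v_3 = 3^{−1} = 9 (mod 13).
  i = 4 (α = 8): (8−2)(8−10)(8−3)(8−7) = 6·(−2)·5·1 = −60 ≡ 5, so v_4 = 5^{−1} = 8 (mod 13).
  i = 5 (α = 7): (7−2)(7−10)(7−3)(7−8) = 5·(−3)·4·(−1) = 60 ≡ 8, so v_5 = 8^{−1} = 5 (mod 13).
  v = [11, 6, 9, 8, 5].
Step 2: syndromes of r = [5, 3, 7, 6, 1] (all sums mod 13).
  S_0 = Σ v_i r_i = 11·5 + 6·3 + 9·7 + 8·6 + 5·1 = 189 ≡ 7.
  S_1 = Σ v_i α_i r_i = 11·2·5 + 6·10·3 + 9·3·7 + 8·8·6 + 5·7·1 = 898 ≡ 1.
  α_i^2 mod 13 = [4, 9, 9, 12, 10].
  S_2 = Σ v_i α_i^2 r_i = 11·4·5 + 6·9·3 + 9·9·7 + 8·12·6 + 5·10·1 = 1575 ≡ 2.
  S = (7, 1, 2) ≠ 0, so r is not a codeword (an error is present).
Step 3: locate the error. For a single error e at position i, S_ℓ = v_i·e·α_i^ℓ, so α_err = S_1/S_0.
  S_0^{−1} = 7^{−1} = 2 (mod 13), so α_err = 1·2 = 2 ≡ 2 = α_1. Error position i = 1.
  Consistency check: S_2/S_1 = 2·1 = 2 ≡ 2 = α_err ✓ (single-error assumption holds).
Step 4: error magnitude e = S_0/v_1 = S_0·∏_{j≠1}(α_1 − α_j) = 7·6 = 42 ≡ 3 (mod 13).
Step 5: correct position 1: c_1 = r_1 − e = 5 − 3 ≡ 2 (mod 13). Hence c = [2, 3, 7, 6, 1].
  Check: interpolating c through the α_i gives m(x) = 5 + 5·x (degree < 2) with m(α_i) = c_i for every i, so c is indeed a codeword.


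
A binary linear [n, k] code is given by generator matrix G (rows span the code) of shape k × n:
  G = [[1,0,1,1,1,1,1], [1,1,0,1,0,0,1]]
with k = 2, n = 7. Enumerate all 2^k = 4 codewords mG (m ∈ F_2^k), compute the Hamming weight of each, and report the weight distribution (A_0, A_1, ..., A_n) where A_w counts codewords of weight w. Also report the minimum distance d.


Weight distribution: A_0 = 1, A_4 = 2, A_6 = 1. Minimum distance d = 4.

Enumerate all 2^2 = 4 messages m ∈ F_2^2.
For each, compute codeword c = mG in F_2^7, then tally its weight.
  m = 00 → c = 0000000, weight = 0.
  m = 10 → c = 1011111, weight = 6.
  m = 01 → c = 1101001, weight = 4.
  m = 11 → c = 0110110, weight = 4.
Tally weights:
  weight 0: 1 codewords.
  weight 4: 2 codewords.
  weight 6: 1 codewords.
Minimum distance d = smallest w > 0 with A_w > 0 = 4.
Sanity: Σ A_w = 4 = 2^2 = 4 ✓.


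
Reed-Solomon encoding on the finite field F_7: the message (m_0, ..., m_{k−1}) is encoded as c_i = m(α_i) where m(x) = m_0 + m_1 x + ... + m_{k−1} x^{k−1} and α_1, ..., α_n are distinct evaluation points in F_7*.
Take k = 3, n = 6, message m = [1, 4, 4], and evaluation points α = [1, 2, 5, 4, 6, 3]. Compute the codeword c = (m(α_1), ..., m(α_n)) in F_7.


c = [2, 4, 2, 4, 1, 0]

Message polynomial: m(x) = 1 + 4·x + 4·x^2 (mod 7).
For each evaluation point α_i, compute m(α_i) mod 7:
  α_1 = 1: Horner steps 4 → 1 → 2, so m(1) = 2.
  α_2 = 2: Horner steps 4 → 5 → 4, so m(2) = 4.
  α_3 = 5: Horner steps 4 → 3 → 2, so m(5) = 2.
  α_4 = 4: Horner steps 4 → 6 → 4, so m(4) = 4.
  α_5 = 6: Horner steps 4 → 0 → 1, so m(6) = 1.
  α_6 = 3: Horner steps 4 → 2 → 0, so m(3) = 0.
Codeword c = [2, 4, 2, 4, 1, 0] ∈ F_7^6.


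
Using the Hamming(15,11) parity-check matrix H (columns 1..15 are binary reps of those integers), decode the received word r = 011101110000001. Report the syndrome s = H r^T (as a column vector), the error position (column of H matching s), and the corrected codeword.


s = (0, 0, 1, 1)^T, error position = 3, corrected codeword c = 010101110000001

Compute s = H r^T mod 2 one row at a time:
  s_1 = 1 + 0 + 0 + 0 + 0 + 0 + 0 + 1 = 2 ≡ 0 (mod 2).
  s_2 = 1 + 0 + 1 + 1 + 0 + 0 + 0 + 1 = 4 ≡ 0 (mod 2).
  s_3 = 1 + 1 + 1 + 1 + 0 + 0 + 0 + 1 = 5 ≡ 1 (mod 2).
  s_4 = 0 + 1 + 0 + 1 + 0 + 0 + 0 + 1 = 3 ≡ 1 (mod 2).
s = (0, 0, 1, 1)^T — this equals column 3 of H (binary 0011), so error is at position 3.
Correct: flip bit 3 of r = 011101110000001 to get c = 010101110000001.


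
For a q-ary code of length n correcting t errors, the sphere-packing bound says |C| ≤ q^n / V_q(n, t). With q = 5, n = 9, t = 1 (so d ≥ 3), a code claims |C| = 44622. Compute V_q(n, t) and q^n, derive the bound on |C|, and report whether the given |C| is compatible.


V_q(n, t) = 37, q^n = 1953125, Hamming bound = 52787, |C| = 44622 ≤ bound (satisfied).

Step 1: Compute V_q(n, t) = Σ_{j=0}^1 C(n, j) (q−1)^j.
  j = 0: C(9,0)·(4)^0 = 1·1 = 1.
  j = 1: C(9,1)·(4)^1 = 9·4 = 36.
  V_q(n, t) = 1 + 36 = 37.
Step 2: q^n = 5^9 = 1953125.
Step 3: Hamming bound ⌊q^n / V_q(n,t)⌋ = ⌊1953125/37⌋ = 52787.
Step 4: Compare |C| = 44622 to 52787: satisfied.
The claimed |C| lies below the Hamming bound.


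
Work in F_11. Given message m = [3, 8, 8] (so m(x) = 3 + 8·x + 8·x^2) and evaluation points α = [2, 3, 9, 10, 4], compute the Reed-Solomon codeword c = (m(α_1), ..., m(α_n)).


c = [7, 0, 8, 3, 9]

Message polynomial: m(x) = 3 + 8·x + 8·x^2 (mod 11).
For each evaluation point α_i, compute m(α_i) mod 11:
  α_1 = 2: Horner steps 8 → 2 → 7, so m(2) = 7.
  α_2 = 3: Horner steps 8 → 10 → 0, so m(3) = 0.
  α_3 = 9: Horner steps 8 → 3 → 8, so m(9) = 8.
  α_4 = 10: Horner steps 8 → 0 → 3, so m(10) = 3.
  α_5 = 4: Horner steps 8 → 7 → 9, so m(4) = 9.
Codeword c = [7, 0, 8, 3, 9] ∈ F_11^5.


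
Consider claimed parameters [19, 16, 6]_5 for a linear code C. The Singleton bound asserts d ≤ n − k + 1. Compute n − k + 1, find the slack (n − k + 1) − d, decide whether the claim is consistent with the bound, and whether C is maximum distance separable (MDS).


Singleton RHS = n − k + 1 = 4, slack = -2, bound violated (no such code; not MDS).

Singleton bound: d ≤ n − k + 1.
Here n = 19, k = 16, so n − k + 1 = 4.
Given d = 6, check d ≤ 4: NO.
Slack = (n − k + 1) − d = -2.
The slack is negative: d = 6 exceeds n − k + 1 = 4 by 2, so the Singleton bound is violated and no linear [19, 16, 6]_5 code can exist. In particular it is not MDS (MDS requires d = n − k + 1 exactly).
Description: the claimed parameters are [19, 16, 6]_5; such a code would be impossible (violates the Singleton bound).


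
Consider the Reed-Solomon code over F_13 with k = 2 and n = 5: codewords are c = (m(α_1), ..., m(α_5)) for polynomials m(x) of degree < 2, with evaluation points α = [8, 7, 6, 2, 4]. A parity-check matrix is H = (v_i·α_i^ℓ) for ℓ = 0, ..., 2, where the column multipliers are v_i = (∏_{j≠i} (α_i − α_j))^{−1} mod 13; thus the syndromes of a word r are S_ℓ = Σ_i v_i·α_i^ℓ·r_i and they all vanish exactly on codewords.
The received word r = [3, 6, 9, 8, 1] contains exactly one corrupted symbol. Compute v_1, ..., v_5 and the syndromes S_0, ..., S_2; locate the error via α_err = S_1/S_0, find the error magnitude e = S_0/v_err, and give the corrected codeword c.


S = (3, 12, 9), error at position 5, error magnitude e = 12, c = [3, 6, 9, 8, 2].

Step 1: column multipliers v_i = (∏_{j≠i}(α_i − α_j))^{−1} mod 13.
  i = 1 (α = 8): (8−7)(8−6)(8−2)(8−4) = 1·2·6·4 = 48 ≡ 9, so v_1 = 9^{−1} = 3 (mod 13).
  i = 2 (α = 7): (7−8)(7−6)(7−2)(7−4) = (−1)·1·5·3 = −15 ≡ 11, so v_2 = 11^{−1} = 6 (mod 13).
  i = 3 (α = 6): (6−8)(6−7)(6−2)(6−4) = (−2)·(−1)·4·2 = 16 ≡ 3, so v_3 = 3^{−1} = 9 (mod 13).
  i = 4 (α = 2): (2−8)(2−7)(2−6)(2−4) = (−6)·(−5)·(−4)·(−2) = 240 ≡ 6, so v_4 = 6^{−1} = 11 (mod 13).
  i = 5 (α = 4): (4−8)(4−7)(4−6)(4−2) = (−4)·(−3)·(−2)·2 = −48 ≡ 4, so v_5 = 4^{−1} = 10 (mod 13).
  v = [3, 6, 9, 11, 10].
Step 2: syndromes of r = [3, 6, 9, 8, 1] (all sums mod 13).
  S_0 = Σ v_i r_i = 3·3 + 6·6 + 9·9 + 11·8 + 10·1 = 224 ≡ 3.
  S_1 = Σ v_i α_i r_i = 3·8·3 + 6·7·6 + 9·6·9 + 11·2·8 + 10·4·1 = 1026 ≡ 12.
  α_i^2 mod 13 = [12, 10, 10, 4, 3].
  S_2 = Σ v_i α_i^2 r_i = 3·12·3 + 6·10·6 + 9·10·9 + 11·4·8 + 10·3·1 = 1660 ≡ 9.
  S = (3, 12, 9) ≠ 0, so r is not a codeword (an error is present).
Step 3: locate the error. For a single error e at position i, S_ℓ = v_i·e·α_i^ℓ, so α_err = S_1/S_0.
  S_0^{−1} = 3^{−1} = 9 (mod 13), so α_err = 12·9 = 108 ≡ 4 = α_5. Error position i = 5.
  Consistency check: S_2/S_1 = 9·12 = 108 ≡ 4 = α_err ✓ (single-error assumption holds).
Step 4: error magnitude e = S_0/v_5 = S_0·∏_{j≠5}(α_5 − α_j) = 3·4 = 12 ≡ 12 (mod 13).
Step 5: correct position 5: c_5 = r_5 − e = 1 − 12 ≡ 2 (mod 13). Hence c = [3, 6, 9, 8, 2].
  Check: interpolating c through the α_i gives m(x) = 1 + 10·x (degree < 2) with m(α_i) = c_i for every i, so c is indeed a codeword.


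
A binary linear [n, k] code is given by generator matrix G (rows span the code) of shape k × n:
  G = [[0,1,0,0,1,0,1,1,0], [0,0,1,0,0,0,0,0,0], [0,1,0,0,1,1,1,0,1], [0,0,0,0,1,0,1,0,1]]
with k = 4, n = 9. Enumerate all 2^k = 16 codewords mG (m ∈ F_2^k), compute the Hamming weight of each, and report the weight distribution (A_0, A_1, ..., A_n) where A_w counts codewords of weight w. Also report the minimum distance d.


Weight distribution: A_0 = 1, A_1 = 1, A_2 = 1, A_3 = 4, A_4 = 5, A_5 = 3, A_6 = 1. Minimum distance d = 1.

Enumerate all 2^4 = 16 messages m ∈ F_2^4.
For each, compute codeword c = mG in F_2^9, then tally its weight.
  m = 0000 → c = 000000000, weight = 0.
  m = 1000 → c = 010010110, weight = 4.
  m = 0100 → c = 001000000, weight = 1.
  m = 1100 → c = 011010110, weight = 5.
  m = 0010 → c = 010011101, weight = 5.
  m = 1010 → c = 000001011, weight = 3.
  m = 0110 → c = 011011101, weight = 6.
  m = 1110 → c = 001001011, weight = 4.
  m = 0001 → c = 000010101, weight = 3.
  m = 1001 → c = 010000011, weight = 3.
  m = 0101 → c = 001010101, weight = 4.
  m = 1101 → c = 011000011, weight = 4.
  m = 0011 → c = 010001000, weight = 2.
  m = 1011 → c = 000011110, weight = 4.
  m = 0111 → c = 011001000, weight = 3.
  m = 1111 → c = 001011110, weight = 5.
Tally weights:
  weight 0: 1 codewords.
  weight 1: 1 codewords.
  weight 2: 1 codewords.
  weight 3: 4 codewords.
  weight 4: 5 codewords.
  weight 5: 3 codewords.
  weight 6: 1 codewords.
Minimum distance d = smallest w > 0 with A_w > 0 = 1.
Sanity: Σ A_w = 16 = 2^4 = 16 ✓.


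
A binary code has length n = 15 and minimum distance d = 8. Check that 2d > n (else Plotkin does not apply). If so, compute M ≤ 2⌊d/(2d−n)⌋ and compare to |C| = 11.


Plotkin bound M ≤ 16; given |C| = 11 ≤ bound (satisfied).

Check applicability: 2d = 16, n = 15.
2d − n = 1 > 0, so Plotkin applies.
Compute d/(2d−n) = 8/1 ≈ 8.0000.
⌊d/(2d−n)⌋ = 8.
Plotkin bound: M ≤ 2·8 = 16.
Given |C| = 11, check: satisfied.
This |C| is below the Plotkin bound.


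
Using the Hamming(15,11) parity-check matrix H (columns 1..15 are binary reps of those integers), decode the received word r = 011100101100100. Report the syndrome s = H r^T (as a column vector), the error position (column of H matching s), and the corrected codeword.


s = (1, 1, 0, 0)^T, error position = 12, corrected codeword c = 011100101101100

Compute s = H r^T mod 2 one row at a time:
  s_1 = 0 + 1 + 1 + 0 + 0 + 1 + 0 + 0 = 3 ≡ 1 (mod 2).
  s_2 = 1 + 0 + 0 + 1 + 0 + 1 + 0 + 0 = 3 ≡ 1 (mod 2).
  s_3 = 1 + 1 + 0 + 1 + 1 + 0 + 0 + 0 = 4 ≡ 0 (mod 2).
  s_4 = 0 + 1 + 0 + 1 + 1 + 0 + 1 + 0 = 4 ≡ 0 (mod 2).
s = (1, 1, 0, 0)^T — this equals column 12 of H (binary 1100), so error is at position 12.
Correct: flip bit 12 of r = 011100101100100 to get c = 011100101101100.


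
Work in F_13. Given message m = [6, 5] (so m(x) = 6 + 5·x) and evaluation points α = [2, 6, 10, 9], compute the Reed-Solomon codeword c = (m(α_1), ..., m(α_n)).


c = [3, 10, 4, 12]

Message polynomial: m(x) = 6 + 5·x (mod 13).
For each evaluation point α_i, compute m(α_i) mod 13:
  α_1 = 2: Horner steps 5 → 3, so m(2) = 3.
  α_2 = 6: Horner steps 5 → 10, so m(6) = 10.
  α_3 = 10: Horner steps 5 → 4, so m(10) = 4.
  α_4 = 9: Horner steps 5 → 12, so m(9) = 12.
Codeword c = [3, 10, 4, 12] ∈ F_13^4.


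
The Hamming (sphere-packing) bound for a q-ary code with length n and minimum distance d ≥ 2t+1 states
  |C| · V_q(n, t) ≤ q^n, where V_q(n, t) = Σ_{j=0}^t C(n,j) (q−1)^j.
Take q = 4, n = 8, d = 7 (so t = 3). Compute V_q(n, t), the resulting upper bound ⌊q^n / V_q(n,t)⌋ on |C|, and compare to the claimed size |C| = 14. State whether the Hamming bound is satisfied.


V_q(n, t) = 1789, q^n = 65536, Hamming bound = 36, |C| = 14 ≤ bound (satisfied).

Step 1: Compute V_q(n, t) = Σ_{j=0}^3 C(n, j) (q−1)^j.
  j = 0: C(8,0)·(3)^0 = 1·1 = 1.
  j = 1: C(8,1)·(3)^1 = 8·3 = 24.
  j = 2: C(8,2)·(3)^2 = 28·9 = 252.
  j = 3: C(8,3)·(3)^3 = 56·27 = 1512.
  V_q(n, t) = 1 + 24 + 252 + 1512 = 1789.
Step 2: q^n = 4^8 = 65536.
Step 3: Hamming bound ⌊q^n / V_q(n,t)⌋ = ⌊65536/1789⌋ = 36.
Step 4: Compare |C| = 14 to 36: satisfied.
The claimed |C| lies below the Hamming bound.


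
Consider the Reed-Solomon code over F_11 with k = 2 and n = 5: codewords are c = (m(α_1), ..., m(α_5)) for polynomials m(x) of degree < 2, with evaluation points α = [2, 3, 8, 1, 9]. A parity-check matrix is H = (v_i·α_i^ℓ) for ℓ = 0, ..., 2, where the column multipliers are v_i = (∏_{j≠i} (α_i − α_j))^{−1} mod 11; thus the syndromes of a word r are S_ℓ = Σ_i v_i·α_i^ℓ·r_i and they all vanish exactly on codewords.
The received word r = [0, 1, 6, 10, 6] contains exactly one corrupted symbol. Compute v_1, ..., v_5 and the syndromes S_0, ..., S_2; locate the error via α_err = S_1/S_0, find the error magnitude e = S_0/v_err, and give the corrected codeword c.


S = (9, 4, 3), error at position 5, error magnitude e = 10, c = [0, 1, 6, 10, 7].

Step 1: column multipliers v_i = (∏_{j≠i}(α_i − α_j))^{−1} mod 11.
  i = 1 (α = 2): (2−3)(2−8)(2−1)(2−9) = (−1)·(−6)·1·(−7) = −42 ≡ 2, so v_1 = 2^{−1} = 6 (mod 11).
  i = 2 (α = 3): (3−2)(3−8)(3−1)(3−9) = 1·(−5)·2·(−6) = 60 ≡ 5, so v_2 = 5^{−1} = 9 (mod 11).
  i = 3 (α = 8): (8−2)(8−3)(8−1)(8−9) = 6·5·7·(−1) = −210 ≡ 10, so v_3 = 10^{−1} = 10 (mod 11).
  i = 4 (α = 1): (1−2)(1−3)(1−8)(1−9) = (−1)·(−2)·(−7)·(−8) = 112 ≡ 2, so v_4 = 2^{−1} = 6 (mod 11).
  i = 5 (α = 9): (9−2)(9−3)(9−8)(9−1) = 7·6·1·8 = 336 ≡ 6, so v_5 = 6^{−1} = 2 (mod 11).
  v = [6, 9, 10, 6, 2].
Step 2: syndromes of r = [0, 1, 6, 10, 6] (all sums mod 11).
  S_0 = Σ v_i r_i = 6·0 + 9·1 + 10·6 + 6·10 + 2·6 = 141 ≡ 9.
  S_1 = Σ v_i α_i r_i = 6·2·0 + 9·3·1 + 10·8·6 + 6·1·10 + 2·9·6 = 675 ≡ 4.
  α_i^2 mod 11 = [4, 9, 9, 1, 4].
  S_2 = Σ v_i α_i^2 r_i = 6·4·0 + 9·9·1 + 10·9·6 + 6·1·10 + 2·4·6 = 729 ≡ 3.
  S = (9, 4, 3) ≠ 0, so r is not a codeword (an error is present).
Step 3: locate the error. For a single error e at position i, S_ℓ = v_i·e·α_i^ℓ, so α_err = S_1/S_0.
  S_0^{−1} = 9^{−1} = 5 (mod 11), so α_err = 4·5 = 20 ≡ 9 = α_5. Error position i = 5.
  Consistency check: S_2/S_1 = 3·3 = 9 ≡ 9 = α_err ✓ (single-error assumption holds).
Step 4: error magnitude e = S_0/v_5 = S_0·∏_{j≠5}(α_5 − α_j) = 9·6 = 54 ≡ 10 (mod 11).
Step 5: correct position 5: c_5 = r_5 − e = 6 − 10 ≡ 7 (mod 11). Hence c = [0, 1, 6, 10, 7].
  Check: interpolating c through the α_i gives m(x) = 9 + 1·x (degree < 2) with m(α_i) = c_i for every i, so c is indeed a codeword.


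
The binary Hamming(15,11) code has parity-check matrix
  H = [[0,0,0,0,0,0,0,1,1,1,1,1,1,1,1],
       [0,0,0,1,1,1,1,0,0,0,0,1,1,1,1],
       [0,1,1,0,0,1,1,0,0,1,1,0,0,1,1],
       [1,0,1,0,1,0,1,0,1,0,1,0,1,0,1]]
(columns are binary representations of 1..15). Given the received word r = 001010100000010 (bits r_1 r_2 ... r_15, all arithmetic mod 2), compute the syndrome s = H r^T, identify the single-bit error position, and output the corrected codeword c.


s = (1, 1, 1, 1)^T, error position = 15, corrected codeword c = 001010100000011

Compute s = H r^T mod 2 one row at a time:
  s_1 = 0 + 0 + 0 + 0 + 0 + 0 + 1 + 0 = 1 ≡ 1 (mod 2).
  s_2 = 0 + 1 + 0 + 1 + 0 + 0 + 1 + 0 = 3 ≡ 1 (mod 2).
  s_3 = 0 + 1 + 0 + 1 + 0 + 0 + 1 + 0 = 3 ≡ 1 (mod 2).
  s_4 = 0 + 1 + 1 + 1 + 0 + 0 + 0 + 0 = 3 ≡ 1 (mod 2).
s = (1, 1, 1, 1)^T — this equals column 15 of H (binary 1111), so error is at position 15.
Correct: flip bit 15 of r = 001010100000010 to get c = 001010100000011.


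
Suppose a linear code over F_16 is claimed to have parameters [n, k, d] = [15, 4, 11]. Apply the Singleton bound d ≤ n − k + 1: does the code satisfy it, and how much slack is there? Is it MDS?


Singleton RHS = n − k + 1 = 12, slack = 1, bound satisfied, not MDS.

Singleton bound: d ≤ n − k + 1.
Here n = 15, k = 4, so n − k + 1 = 12.
Given d = 11, check d ≤ 12: YES.
Slack = (n − k + 1) − d = 1.
The code is NOT MDS (slack = 1 > 0).
Description: the claimed parameters are [15, 4, 11]_16; such a code would be non-MDS.


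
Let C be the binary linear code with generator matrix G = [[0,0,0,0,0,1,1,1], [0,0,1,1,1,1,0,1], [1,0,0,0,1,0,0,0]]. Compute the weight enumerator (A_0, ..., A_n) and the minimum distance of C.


Weight distribution: A_0 = 1, A_2 = 1, A_3 = 1, A_4 = 2, A_5 = 3. Minimum distance d = 2.

Enumerate all 2^3 = 8 messages m ∈ F_2^3.
For each, compute codeword c = mG in F_2^8, then tally its weight.
  m = 000 → c = 00000000, weight = 0.
  m = 100 → c = 00000111, weight = 3.
  m = 010 → c = 00111101, weight = 5.
  m = 110 → c = 00111010, weight = 4.
  m = 001 → c = 10001000, weight = 2.
  m = 101 → c = 10001111, weight = 5.
  m = 011 → c = 10110101, weight = 5.
  m = 111 → c = 10110010, weight = 4.
Tally weights:
  weight 0: 1 codewords.
  weight 2: 1 codewords.
  weight 3: 1 codewords.
  weight 4: 2 codewords.
  weight 5: 3 codewords.
Minimum distance d = smallest w > 0 with A_w > 0 = 2.
Sanity: Σ A_w = 8 = 2^3 = 8 ✓.


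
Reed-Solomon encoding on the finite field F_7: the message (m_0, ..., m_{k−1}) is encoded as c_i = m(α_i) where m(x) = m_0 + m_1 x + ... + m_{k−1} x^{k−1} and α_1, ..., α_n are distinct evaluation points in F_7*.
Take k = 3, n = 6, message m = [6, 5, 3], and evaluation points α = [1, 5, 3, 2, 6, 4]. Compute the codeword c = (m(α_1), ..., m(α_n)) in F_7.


c = [0, 1, 6, 0, 4, 4]

Message polynomial: m(x) = 6 + 5·x + 3·x^2 (mod 7).
For each evaluation point α_i, compute m(α_i) mod 7:
  α_1 = 1: Horner steps 3 → 1 → 0, so m(1) = 0.
  α_2 = 5: Horner steps 3 → 6 → 1, so m(5) = 1.
  α_3 = 3: Horner steps 3 → 0 → 6, so m(3) = 6.
  α_4 = 2: Horner steps 3 → 4 → 0, so m(2) = 0.
  α_5 = 6: Horner steps 3 → 2 → 4, so m(6) = 4.
  α_6 = 4: Horner steps 3 → 3 → 4, so m(4) = 4.
Codeword c = [0, 1, 6, 0, 4, 4] ∈ F_7^6.


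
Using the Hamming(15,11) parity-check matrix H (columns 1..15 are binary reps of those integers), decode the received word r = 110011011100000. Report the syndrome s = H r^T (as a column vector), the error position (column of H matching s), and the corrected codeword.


s = (1, 0, 1, 1)^T, error position = 11, corrected codeword c = 110011011110000

Compute s = H r^T mod 2 one row at a time:
  s_1 = 1 + 1 + 1 + 0 + 0 + 0 + 0 + 0 = 3 ≡ 1 (mod 2).
  s_2 = 0 + 1 + 1 + 0 + 0 + 0 + 0 + 0 = 2 ≡ 0 (mod 2).
  s_3 = 1 + 0 + 1 + 0 + 1 + 0 + 0 + 0 = 3 ≡ 1 (mod 2).
  s_4 = 1 + 0 + 1 + 0 + 1 + 0 + 0 + 0 = 3 ≡ 1 (mod 2).
s = (1, 0, 1, 1)^T — this equals column 11 of H (binary 1011), so error is at position 11.
Correct: flip bit 11 of r = 110011011100000 to get c = 110011011110000.


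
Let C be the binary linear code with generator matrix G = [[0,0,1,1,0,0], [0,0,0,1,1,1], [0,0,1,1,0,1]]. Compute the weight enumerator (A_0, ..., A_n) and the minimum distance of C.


Weight distribution: A_0 = 1, A_1 = 1, A_2 = 3, A_3 = 3. Minimum distance d = 1.

Enumerate all 2^3 = 8 messages m ∈ F_2^3.
For each, compute codeword c = mG in F_2^6, then tally its weight.
  m = 000 → c = 000000, weight = 0.
  m = 100 → c = 001100, weight = 2.
  m = 010 → c = 000111, weight = 3.
  m = 110 → c = 001011, weight = 3.
  m = 001 → c = 001101, weight = 3.
  m = 101 → c = 000001, weight = 1.
  m = 011 → c = 001010, weight = 2.
  m = 111 → c = 000110, weight = 2.
Tally weights:
  weight 0: 1 codewords.
  weight 1: 1 codewords.
  weight 2: 3 codewords.
  weight 3: 3 codewords.
Minimum distance d = smallest w > 0 with A_w > 0 = 1.
Sanity: Σ A_w = 8 = 2^3 = 8 ✓.


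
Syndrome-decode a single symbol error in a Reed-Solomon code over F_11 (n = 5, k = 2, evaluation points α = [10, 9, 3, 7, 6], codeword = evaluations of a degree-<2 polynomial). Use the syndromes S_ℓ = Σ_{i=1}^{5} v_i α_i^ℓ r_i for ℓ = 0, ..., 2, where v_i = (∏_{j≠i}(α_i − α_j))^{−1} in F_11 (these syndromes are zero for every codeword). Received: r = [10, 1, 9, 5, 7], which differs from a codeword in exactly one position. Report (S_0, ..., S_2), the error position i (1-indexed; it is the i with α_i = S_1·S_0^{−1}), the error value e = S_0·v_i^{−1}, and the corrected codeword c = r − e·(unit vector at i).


S = (2, 6, 7), error at position 3, error magnitude e = 7, c = [10, 1, 2, 5, 7].

Step 1: column multipliers v_i = (∏_{j≠i}(α_i − α_j))^{−1} mod 11.
  i = 1 (α = 10): (10−9)(10−3)(10−7)(10−6) = 1·7·3·4 = 84 ≡ 7, so v_1 = 7^{−1} = 8 (mod 11).
  i = 2 (α = 9): (9−10)(9−3)(9−7)(9−6) = (−1)·6·2·3 = −36 ≡ 8, so v_2 = 8^{−1} = 7 (mod 11).
  i = 3 (α = 3): (3−10)(3−9)(3−7)(3−6) = (−7)·(−6)·(−4)·(−3) = 504 ≡ 9, so v_3 = 9^{−1} = 5 (mod 11).
  i = 4 (α = 7): (7−10)(7−9)(7−3)(7−6) = (−3)·(−2)·4·1 = 24 ≡ 2, so v_4 = 2^{−1} = 6 (mod 11).
  i = 5 (α = 6): (6−10)(6−9)(6−3)(6−7) = (−4)·(−3)·3·(−1) = −36 ≡ 8, so v_5 = 8^{−1} = 7 (mod 11).
  v = [8, 7, 5, 6, 7].
Step 2: syndromes of r = [10, 1, 9, 5, 7] (all sums mod 11).
  S_0 = Σ v_i r_i = 8·10 + 7·1 + 5·9 + 6·5 + 7·7 = 211 ≡ 2.
  S_1 = Σ v_i α_i r_i = 8·10·10 + 7·9·1 + 5·3·9 + 6·7·5 + 7·6·7 = 1502 ≡ 6.
  α_i^2 mod 11 = [1, 4, 9, 5, 3].
  S_2 = Σ v_i α_i^2 r_i = 8·1·10 + 7·4·1 + 5·9·9 + 6·5·5 + 7·3·7 = 810 ≡ 7.
  S = (2, 6, 7) ≠ 0, so r is not a codeword (an error is present).
Step 3: locate the error. For a single error e at position i, S_ℓ = v_i·e·α_i^ℓ, so α_err = S_1/S_0.
  S_0^{−1} = 2^{−1} = 6 (mod 11), so α_err = 6·6 = 36 ≡ 3 = α_3. Error position i = 3.
  Consistency check: S_2/S_1 = 7·2 = 14 ≡ 3 = α_err ✓ (single-error assumption holds).
Step 4: error magnitude e = S_0/v_3 = S_0·∏_{j≠3}(α_3 − α_j) = 2·9 = 18 ≡ 7 (mod 11).
Step 5: correct position 3: c_3 = r_3 − e = 9 − 7 ≡ 2 (mod 11). Hence c = [10, 1, 2, 5, 7].
  Check: interpolating c through the α_i gives m(x) = 8 + 9·x (degree < 2) with m(α_i) = c_i for every i, so c is indeed a codeword.


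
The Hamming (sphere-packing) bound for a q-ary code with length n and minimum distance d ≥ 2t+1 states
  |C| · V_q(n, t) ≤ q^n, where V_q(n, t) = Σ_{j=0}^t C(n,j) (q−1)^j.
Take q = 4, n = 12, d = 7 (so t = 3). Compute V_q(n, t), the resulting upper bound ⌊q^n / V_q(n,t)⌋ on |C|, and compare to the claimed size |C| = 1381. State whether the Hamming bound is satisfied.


V_q(n, t) = 6571, q^n = 16777216, Hamming bound = 2553, |C| = 1381 ≤ bound (satisfied).

Step 1: Compute V_q(n, t) = Σ_{j=0}^3 C(n, j) (q−1)^j.
  j = 0: C(12,0)·(3)^0 = 1·1 = 1.
  j = 1: C(12,1)·(3)^1 = 12·3 = 36.
  j = 2: C(12,2)·(3)^2 = 66·9 = 594.
  j = 3: C(12,3)·(3)^3 = 220·27 = 5940.
  V_q(n, t) = 1 + 36 + 594 + 5940 = 6571.
Step 2: q^n = 4^12 = 16777216.
Step 3: Hamming bound ⌊q^n / V_q(n,t)⌋ = ⌊16777216/6571⌋ = 2553.
Step 4: Compare |C| = 1381 to 2553: satisfied.
The claimed |C| lies below the Hamming bound.


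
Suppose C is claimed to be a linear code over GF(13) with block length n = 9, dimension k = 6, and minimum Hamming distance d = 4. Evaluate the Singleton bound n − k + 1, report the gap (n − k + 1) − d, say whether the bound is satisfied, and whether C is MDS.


Singleton RHS = n − k + 1 = 4, slack = 0, bound satisfied, MDS.

Singleton bound: d ≤ n − k + 1.
Here n = 9, k = 6, so n − k + 1 = 4.
Given d = 4, check d ≤ 4: YES.
Slack = (n − k + 1) − d = 0.
The code is MDS (slack = 0).
Description: the claimed parameters are [9, 6, 4]_13; such a code would be MDS (meets Singleton bound).


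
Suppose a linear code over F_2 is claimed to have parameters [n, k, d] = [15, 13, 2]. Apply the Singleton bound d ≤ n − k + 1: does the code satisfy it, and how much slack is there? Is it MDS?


Singleton RHS = n − k + 1 = 3, slack = 1, bound satisfied, not MDS.

Singleton bound: d ≤ n − k + 1.
Here n = 15, k = 13, so n − k + 1 = 3.
Given d = 2, check d ≤ 3: YES.
Slack = (n − k + 1) − d = 1.
The code is NOT MDS (slack = 1 > 0).
Description: the claimed parameters are [15, 13, 2]_2; such a code would be non-MDS.


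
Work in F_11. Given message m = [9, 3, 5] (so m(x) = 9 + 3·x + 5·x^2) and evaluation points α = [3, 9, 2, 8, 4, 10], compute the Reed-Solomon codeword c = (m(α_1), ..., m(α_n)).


c = [8, 1, 2, 1, 2, 0]

Message polynomial: m(x) = 9 + 3·x + 5·x^2 (mod 11).
For each evaluation point α_i, compute m(α_i) mod 11:
  α_1 = 3: Horner steps 5 → 7 → 8, so m(3) = 8.
  α_2 = 9: Horner steps 5 → 4 → 1, so m(9) = 1.
  α_3 = 2: Horner steps 5 → 2 → 2, so m(2) = 2.
  α_4 = 8: Horner steps 5 → 10 → 1, so m(8) = 1.
  α_5 = 4: Horner steps 5 → 1 → 2, so m(4) = 2.
  α_6 = 10: Horner steps 5 → 9 → 0, so m(10) = 0.
Codeword c = [8, 1, 2, 1, 2, 0] ∈ F_11^6.


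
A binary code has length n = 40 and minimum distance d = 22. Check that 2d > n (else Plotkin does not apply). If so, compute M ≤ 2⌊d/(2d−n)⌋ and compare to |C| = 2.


Plotkin bound M ≤ 10; given |C| = 2 ≤ bound (satisfied).

Check applicability: 2d = 44, n = 40.
2d − n = 4 > 0, so Plotkin applies.
Compute d/(2d−n) = 22/4 ≈ 5.5000.
⌊d/(2d−n)⌋ = 5.
Plotkin bound: M ≤ 2·5 = 10.
Given |C| = 2, check: satisfied.
This |C| is below the Plotkin bound.


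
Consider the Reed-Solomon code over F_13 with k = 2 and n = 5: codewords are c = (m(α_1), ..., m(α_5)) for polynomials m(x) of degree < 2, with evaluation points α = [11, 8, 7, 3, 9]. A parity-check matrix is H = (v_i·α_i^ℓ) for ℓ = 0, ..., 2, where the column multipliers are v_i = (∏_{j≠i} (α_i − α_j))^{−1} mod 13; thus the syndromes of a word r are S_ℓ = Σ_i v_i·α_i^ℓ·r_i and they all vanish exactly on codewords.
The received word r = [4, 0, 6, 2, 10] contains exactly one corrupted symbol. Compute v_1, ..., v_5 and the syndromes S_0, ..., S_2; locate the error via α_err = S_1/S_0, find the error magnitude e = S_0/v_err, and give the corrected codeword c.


S = (6, 3, 8), error at position 3, error magnitude e = 3, c = [4, 0, 3, 2, 10].

Step 1: column multipliers v_i = (∏_{j≠i}(α_i − α_j))^{−1} mod 13.
  i = 1 (α = 11): (11−8)(11−7)(11−3)(11−9) = 3·4·8·2 = 192 ≡ 10, so v_1 = 10^{−1} = 4 (mod 13).
  i = 2 (α = 8): (8−11)(8−7)(8−3)(8−9) = (−3)·1·5·(−1) = 15 ≡ 2, so v_2 = 2^{−1} = 7 (mod 13).
  i = 3 (α = 7): (7−11)(7−8)(7−3)(7−9) = (−4)·(−1)·4·(−2) = −32 ≡ 7, so v_3 = 7^{−1} = 2 (mod 13).
  i = 4 (α = 3): (3−11)(3−8)(3−7)(3−9) = (−8)·(−5)·(−4)·(−6) = 960 ≡ 11, so v_4 = 11^{−1} = 6 (mod 13).
  i = 5 (α = 9): (9−11)(9−8)(9−7)(9−3) = (−2)·1·2·6 = −24 ≡ 2, so v_5 = 2^{−1} = 7 (mod 13).
  v = [4, 7, 2, 6, 7].
Step 2: syndromes of r = [4, 0, 6, 2, 10] (all sums mod 13).
  S_0 = Σ v_i r_i = 4·4 + 7·0 + 2·6 + 6·2 + 7·10 = 110 ≡ 6.
  S_1 = Σ v_i α_i r_i = 4·11·4 + 7·8·0 + 2·7·6 + 6·3·2 + 7·9·10 = 926 ≡ 3.
  α_i^2 mod 13 = [4, 12, 10, 9, 3].
  S_2 = Σ v_i α_i^2 r_i = 4·4·4 + 7·12·0 + 2·10·6 + 6·9·2 + 7·3·10 = 502 ≡ 8.
  S = (6, 3, 8) ≠ 0, so r is not a codeword (an error is present).
Step 3: locate the error. For a single error e at position i, S_ℓ = v_i·e·α_i^ℓ, so α_err = S_1/S_0.
  S_0^{−1} = 6^{−1} = 11 (mod 13), so α_err = 3·11 = 33 ≡ 7 = α_3. Error position i = 3.
  Consistency check: S_2/S_1 = 8·9 = 72 ≡ 7 = α_err ✓ (single-error assumption holds).
Step 4: error magnitude e = S_0/v_3 = S_0·∏_{j≠3}(α_3 − α_j) = 6·7 = 42 ≡ 3 (mod 13).
Step 5: correct position 3: c_3 = r_3 − e = 6 − 3 ≡ 3 (mod 13). Hence c = [4, 0, 3, 2, 10].
  Check: interpolating c through the α_i gives m(x) = 11 + 10·x (degree < 2) with m(α_i) = c_i for every i, so c is indeed a codeword.
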